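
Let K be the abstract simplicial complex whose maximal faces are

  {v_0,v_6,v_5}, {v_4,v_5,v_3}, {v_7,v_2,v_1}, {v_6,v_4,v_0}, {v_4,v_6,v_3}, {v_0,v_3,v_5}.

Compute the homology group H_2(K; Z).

H_2 ≅ 0.

Take the total order v_0 < v_1 < v_2 < v_3 < v_4 < v_5 < v_6 < v_7 on the vertex set. Then K (dimension 2) consists of the simplices:

  0-simplices (8): [v_0], [v_1], [v_2], [v_3], [v_4], [v_5], [v_6], [v_7]
  1-simplices (13): [v_0,v_3], [v_0,v_4], [v_0,v_5], [v_0,v_6], [v_1,v_2], [v_1,v_7], [v_2,v_7], [v_3,v_4], [v_3,v_5], [v_3,v_6], [v_4,v_5], [v_4,v_6], [v_5,v_6]
  2-simplices (6): [v_0,v_3,v_5], [v_0,v_4,v_6], [v_0,v_5,v_6], [v_1,v_2,v_7], [v_3,v_4,v_5], [v_3,v_4,v_6]

so the chain groups are C_0 ≅ Z^8, C_1 ≅ Z^13, C_2 ≅ Z^6.

∂_1: C_1 → C_0 sends each edge [p,q] (with p < q) to q − p. For instance
  ∂[v_0,v_3] = [v_3] − [v_0].
As a 8×13 matrix over Z this has rank 6, with invariant factors (1,1,1,1,1,1).

∂_2: C_2 → C_1 maps a triangle to the signed sum of its edges. For instance
  ∂[v_0,v_3,v_5] = [v_3,v_5] − [v_0,v_5] + [v_0,v_3],
  ∂[v_0,v_4,v_6] = [v_4,v_6] − [v_0,v_6] + [v_0,v_4].
This gives a 13×6 integer matrix of rank 6; reducing to Smith normal form yields diagonal entries (1,1,1,1,1,1).

Computing H_k = (kernel of ∂_k) / (image of ∂_{k+1}):

  H_2: rank ker ∂_2 − rank ∂_3 = (6 − 6) − 0 = 0, and there is no ∂_3, so H_2 = 0.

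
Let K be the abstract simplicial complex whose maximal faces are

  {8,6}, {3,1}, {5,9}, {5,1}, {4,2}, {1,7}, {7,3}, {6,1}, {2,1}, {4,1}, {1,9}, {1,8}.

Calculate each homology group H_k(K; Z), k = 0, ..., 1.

H_0 ≅ Z,  H_1 ≅ Z^4.

We work with the vertex ordering 1 < 2 < 3 < 4 < 5 < 6 < 7 < 8 < 9. The simplices of K, each written with vertices in increasing order, are:

  0-simplices (9): [1], [2], [3], [4], [5], [6], [7], [8], [9]
  1-simplices (12): [1,2], [1,3], [1,4], [1,5], [1,6], [1,7], [1,8], [1,9], [2,4], [3,7], [5,9], [6,8]

Hence C_0 ≅ Z^9, C_1 ≅ Z^12.

The boundary map ∂_1: C_1 → C_0 is given by ∂[p,q] = [q] − [p]. For instance
  ∂[3,7] = [7] − [3].
The 9×12 boundary matrix has rank 8 and Smith normal form diag(1,1,1,1,1,1,1,1).

Reading off H_k = ker ∂_k / im ∂_{k+1}:

  H_0: rank C_0 − rank ∂_1 = 9 − 8 = 1, and the invariant factors of ∂_1 are all 1, so H_0 ≅ Z.
  H_1: rank ker ∂_1 − rank ∂_2 = (12 − 8) − 0 = 4, and there is no ∂_2, so H_1 ≅ Z^4.

As a check, the Euler characteristic is 9 − 12 = -3, which agrees with 1 − 4 = -3.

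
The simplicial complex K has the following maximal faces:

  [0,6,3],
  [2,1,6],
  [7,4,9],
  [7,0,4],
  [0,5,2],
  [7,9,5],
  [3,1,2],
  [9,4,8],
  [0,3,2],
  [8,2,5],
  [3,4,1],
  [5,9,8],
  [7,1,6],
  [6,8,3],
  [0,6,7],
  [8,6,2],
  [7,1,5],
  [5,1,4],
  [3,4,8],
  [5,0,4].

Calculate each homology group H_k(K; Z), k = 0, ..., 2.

H_0 ≅ Z,  H_1 ≅ Z ⊕ Z/2Z,  H_2 = 0.

We work with the vertex ordering 0 < 1 < 2 < 3 < 4 < 5 < 6 < 7 < 8 < 9. The simplices of K, each written with vertices in increasing order, are:

  0-simplices (10): [0], [1], [2], [3], [4], [5], [6], [7], [8], [9]
  1-simplices (30): (30 of them)
  2-simplices (20): (20 of them)

so the chain groups are C_0 ≅ Z^10, C_1 ≅ Z^30, C_2 ≅ Z^20.

Boundary ∂_1: C_1 → C_0 is given by ∂[p,q] = [q] − [p].
The 10×30 boundary matrix has rank 9 and Smith normal form diag(1,1,1,1,1,1,1,1,1).

∂_2: C_2 → C_1 sends each 2-simplex [p,q,r] to [q,r] − [p,r] + [p,q]. For instance
  ∂[4,7,9] = [7,9] − [4,9] + [4,7],
  ∂[2,5,8] = [5,8] − [2,8] + [2,5].
The resulting 30×20 matrix has rank 20, and its Smith normal form has invariant factors (1,1,1,1,1,1,1,1,1,1,1,1,1,1,1,1,1,1,1,2).

Reading off H_k = ker ∂_k / im ∂_{k+1}:

  H_0: rank C_0 − rank ∂_1 = 10 − 9 = 1, and the invariant factors of ∂_1 are all 1, so H_0 = Z.
  H_1: rank ker ∂_1 − rank ∂_2 = (30 − 9) − 20 = 1, and ∂_2 has invariant factor 2 > 1, so H_1 = Z ⊕ Z/2Z.
  H_2: rank ker ∂_2 − rank ∂_3 = (20 − 20) − 0 = 0, and there is no ∂_3, so H_2 = 0.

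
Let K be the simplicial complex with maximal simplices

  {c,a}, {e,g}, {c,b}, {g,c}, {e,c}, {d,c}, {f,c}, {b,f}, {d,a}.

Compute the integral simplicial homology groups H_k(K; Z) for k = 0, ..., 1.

Order the vertices as a < b < c < d < e < f < g. Listing each simplex with vertices in this order, K has dimension 1 with simplices:

  0-simplices (7): a, b, c, d, e, f, g
  1-simplices (9): ac, ad, bc, bf, cd, ce, cf, cg, eg

Hence C_0 ≅ Z^7, C_1 ≅ Z^9.

The boundary map ∂_1: C_1 → C_0 maps an edge to its endpoints' difference, ∂[p,q] = q − p. For instance
  ∂ce = e − c.
The 7×9 boundary matrix has rank 6 and Smith normal form diag(1,1,1,1,1,1).

Now H_k = ker ∂_k / im ∂_{k+1}, so:

  H_0: rank C_0 − rank ∂_1 = 7 − 6 = 1, and the invariant factors of ∂_1 are all 1, so H_0 = Z.
  H_1: rank ker ∂_1 − rank ∂_2 = (9 − 6) − 0 = 3, and there is no ∂_2, so H_1 = Z^3.

H_0 = Z,  H_1 = Z^3.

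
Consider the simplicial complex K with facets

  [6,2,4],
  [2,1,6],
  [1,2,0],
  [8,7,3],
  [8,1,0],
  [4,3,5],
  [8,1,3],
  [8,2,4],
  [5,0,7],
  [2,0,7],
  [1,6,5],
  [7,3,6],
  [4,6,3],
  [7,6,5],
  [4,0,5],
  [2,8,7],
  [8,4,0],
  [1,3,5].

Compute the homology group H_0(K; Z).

H_0 = Z.

K has 9 vertices, 27 edges, 18 triangles.
rank ∂_0 = 0, rank ∂_1 = 8 ⇒ b_0 = 9 − 0 − 8 = 1; all invariant factors of ∂_1 are 1 so no torsion. So H_0 = Z.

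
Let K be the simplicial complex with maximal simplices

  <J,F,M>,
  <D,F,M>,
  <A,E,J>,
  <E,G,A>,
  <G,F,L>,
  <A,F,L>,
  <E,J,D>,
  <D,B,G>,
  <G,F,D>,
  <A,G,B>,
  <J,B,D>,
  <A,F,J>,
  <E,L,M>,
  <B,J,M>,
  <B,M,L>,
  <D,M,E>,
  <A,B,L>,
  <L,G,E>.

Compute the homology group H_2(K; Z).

H_2 = 0.

Fix the vertex order A < B < D < E < F < G < J < L < M and write every simplex with vertices in increasing order. Then dim K = 2 and the simplices of K are:

  0-simplices (9): A, B, D, E, F, G, J, L, M
  1-simplices (27): AB, AE, AF, AG, AJ, AL, BD, BG, BJ, BL, BM, DE, DF, DG, DJ, DM, EG, EJ, EL, EM, FG, FJ, FL, FM, GL, JM, LM
  2-simplices (18): ABG, ABL, AEG, AEJ, AFJ, AFL, BDG, BDJ, BJM, BLM, DEJ, DEM, DFG, DFM, EGL, ELM, FGL, FJM

so the chain groups are C_0 ≅ Z^9, C_1 ≅ Z^27, C_2 ≅ Z^18.

∂_1: C_1 → C_0 sends each edge [p,q] (with p < q) to q − p. For instance
  ∂AL = L − A.
This gives a 9×27 integer matrix of rank 8; reducing to Smith normal form yields diagonal entries (1,1,1,1,1,1,1,1).

∂_2: C_2 → C_1 sends each 2-simplex [p,q,r] to [q,r] − [p,r] + [p,q]. For instance
  ∂FGL = GL − FL + FG,
  ∂DEJ = EJ − DJ + DE.
The 27×18 boundary matrix has rank 18 and Smith normal form diag(1,1,1,1,1,1,1,1,1,1,1,1,1,1,1,1,1,2).

Reading off H_k = ker ∂_k / im ∂_{k+1}:

  H_2: rank ker ∂_2 − rank ∂_3 = (18 − 18) − 0 = 0, and there is no ∂_3, so H_2 = 0.

(K is a triangulation of the Klein bottle.)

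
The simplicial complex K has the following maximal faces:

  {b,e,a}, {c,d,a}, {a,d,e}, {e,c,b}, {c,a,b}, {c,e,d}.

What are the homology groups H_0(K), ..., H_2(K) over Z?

Take the total order a < b < c < d < e on the vertex set. Then K (dimension 2) consists of the simplices:

  0-simplices (5): a, b, c, d, e
  1-simplices (9): ab, ac, ad, ae, bc, be, cd, ce, de
  2-simplices (6): abc, abe, acd, ade, bce, cde

giving chain groups C_0 ≅ Z^5, C_1 ≅ Z^9, C_2 ≅ Z^6.

∂_1: C_1 → C_0 sends each edge [p,q] (with p < q) to q − p.
The 5×9 boundary matrix has rank 4 and Smith normal form diag(1,1,1,1).

The boundary map ∂_2: C_2 → C_1 acts by ∂[p,q,r] = [q,r] − [p,r] + [p,q]. For instance
  ∂ade = de − ae + ad,
  ∂acd = cd − ad + ac.
As a 9×6 matrix over Z this has rank 5, with invariant factors (1,1,1,1,1).

Now H_k = ker ∂_k / im ∂_{k+1}, so:

  H_0: rank C_0 − rank ∂_1 = 5 − 4 = 1, and the invariant factors of ∂_1 are all 1, so H_0 = Z.
  H_1: rank ker ∂_1 − rank ∂_2 = (9 − 4) − 5 = 0, and the invariant factors of ∂_2 are all 1, so H_1 = 0.
  H_2: rank ker ∂_2 − rank ∂_3 = (6 − 5) − 0 = 1, and there is no ∂_3, so H_2 = Z.

As a check, the Euler characteristic is 5 − 9 + 6 = 2, which agrees with 1 − 0 + 1 = 2.
(K is a triangulation of the 2-sphere S^2.)

H_0 ≅ Z,  H_1 = 0,  H_2 ≅ Z.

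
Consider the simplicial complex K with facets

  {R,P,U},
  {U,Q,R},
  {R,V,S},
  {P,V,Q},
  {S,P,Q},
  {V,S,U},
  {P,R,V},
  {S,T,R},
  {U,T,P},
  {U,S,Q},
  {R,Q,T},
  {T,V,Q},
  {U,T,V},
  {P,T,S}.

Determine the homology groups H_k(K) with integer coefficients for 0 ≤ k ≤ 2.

Take the total order P < Q < R < S < T < U < V on the vertex set. Then K (dimension 2) consists of the simplices:

  0-simplices (7): P, Q, R, S, T, U, V
  1-simplices (21): PQ, PR, PS, PT, PU, PV, QR, QS, QT, QU, QV, RS, RT, RU, RV, ST, SU, SV, TU, TV, UV
  2-simplices (14): PQS, PQV, PRU, PRV, PST, PTU, QRT, QRU, QSU, QTV, RST, RSV, SUV, TUV

giving chain groups C_0 ≅ Z^7, C_1 ≅ Z^21, C_2 ≅ Z^14.

The boundary map ∂_1: C_1 → C_0 maps an edge to its endpoints' difference, ∂[p,q] = q − p. For instance
  ∂QS = S − Q.
This gives a 7×21 integer matrix of rank 6; reducing to Smith normal form yields diagonal entries (1,1,1,1,1,1).

∂_2: C_2 → C_1 acts by ∂[p,q,r] = [q,r] − [p,r] + [p,q]. For instance
  ∂RST = ST − RT + RS,
  ∂PTU = TU − PU + PT.
As a 21×14 matrix over Z this has rank 13, with invariant factors (1,1,1,1,1,1,1,1,1,1,1,1,1).

From H_k ≅ ker(∂_k) / im(∂_{k+1}) we obtain:

  H_0: rank C_0 − rank ∂_1 = 7 − 6 = 1, and the invariant factors of ∂_1 are all 1, so H_0 ≅ Z.
  H_1: rank ker ∂_1 − rank ∂_2 = (21 − 6) − 13 = 2, and the invariant factors of ∂_2 are all 1, so H_1 ≅ Z^2.
  H_2: rank ker ∂_2 − rank ∂_3 = (14 − 13) − 0 = 1, and there is no ∂_3, so H_2 ≅ Z.

As a check, the Euler characteristic is 7 − 21 + 14 = 0, which agrees with 1 − 2 + 1 = 0.
(K is a triangulation of the torus T^2.)

H_0 ≅ Z,  H_1 ≅ Z^2,  H_2 ≅ Z.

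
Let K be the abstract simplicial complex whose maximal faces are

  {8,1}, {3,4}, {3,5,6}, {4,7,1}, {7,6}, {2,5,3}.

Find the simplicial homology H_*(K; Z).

H_0 ≅ Z,  H_1 ≅ Z,  H_2 = 0.

Order the vertices as 1 < 2 < 3 < 4 < 5 < 6 < 7 < 8. Listing each simplex with vertices in this order, K has dimension 2 with simplices:

  0-simplices (8): [1], [2], [3], [4], [5], [6], [7], [8]
  1-simplices (11): [1,4], [1,7], [1,8], [2,3], [2,5], [3,4], [3,5], [3,6], [4,7], [5,6], [6,7]
  2-simplices (3): [1,4,7], [2,3,5], [3,5,6]

so the chain groups are C_0 ≅ Z^8, C_1 ≅ Z^11, C_2 ≅ Z^3.

The boundary map ∂_1: C_1 → C_0 maps an edge to its endpoints' difference, ∂[p,q] = q − p. For instance
  ∂[3,4] = [4] − [3].
As a 8×11 matrix over Z this has rank 7, with invariant factors (1,1,1,1,1,1,1).

The boundary map ∂_2: C_2 → C_1 acts by ∂[p,q,r] = [q,r] − [p,r] + [p,q]. For instance
  ∂[2,3,5] = [3,5] − [2,5] + [2,3],
  ∂[3,5,6] = [5,6] − [3,6] + [3,5].
The resulting 11×3 matrix has rank 3, and its Smith normal form has invariant factors (1,1,1).

Reading off H_k = ker ∂_k / im ∂_{k+1}:

  H_0: rank C_0 − rank ∂_1 = 8 − 7 = 1, and the invariant factors of ∂_1 are all 1, so H_0 ≅ Z.
  H_1: rank ker ∂_1 − rank ∂_2 = (11 − 7) − 3 = 1, and the invariant factors of ∂_2 are all 1, so H_1 ≅ Z.
  H_2: rank ker ∂_2 − rank ∂_3 = (3 − 3) − 0 = 0, and there is no ∂_3, so H_2 ≅ 0.

As a check, the Euler characteristic is 8 − 11 + 3 = 0, which agrees with 1 − 1 + 0 = 0.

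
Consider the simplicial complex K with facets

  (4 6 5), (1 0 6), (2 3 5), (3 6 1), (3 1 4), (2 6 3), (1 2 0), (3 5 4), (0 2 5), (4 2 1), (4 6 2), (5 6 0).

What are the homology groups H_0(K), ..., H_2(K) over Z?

H_0 ≅ Z,  H_1 ≅ Z/2,  H_2 = 0.

Take the total order 0 < 1 < 2 < 3 < 4 < 5 < 6 on the vertex set. Then K (dimension 2) consists of the simplices:

  0-simplices (7): [0], [1], [2], [3], [4], [5], [6]
  1-simplices (18): [0,1], [0,2], [0,5], [0,6], [1,2], [1,3], [1,4], [1,6], [2,3], [2,4], [2,5], [2,6], [3,4], [3,5], [3,6], [4,5], [4,6], [5,6]
  2-simplices (12): [0,1,2], [0,1,6], [0,2,5], [0,5,6], [1,2,4], [1,3,4], [1,3,6], [2,3,5], [2,3,6], [2,4,6], [3,4,5], [4,5,6]

giving chain groups C_0 ≅ Z^7, C_1 ≅ Z^18, C_2 ≅ Z^12.

∂_1: C_1 → C_0 sends each edge [p,q] (with p < q) to q − p.
As a 7×18 matrix over Z this has rank 6, with invariant factors (1,1,1,1,1,1).

∂_2: C_2 → C_1 sends each 2-simplex [p,q,r] to [q,r] − [p,r] + [p,q]. For instance
  ∂[0,1,6] = [1,6] − [0,6] + [0,1],
  ∂[0,1,2] = [1,2] − [0,2] + [0,1].
The resulting 18×12 matrix has rank 12, and its Smith normal form has invariant factors (1,1,1,1,1,1,1,1,1,1,1,2).

Reading off H_k = ker ∂_k / im ∂_{k+1}:

  H_0: rank C_0 − rank ∂_1 = 7 − 6 = 1, and the invariant factors of ∂_1 are all 1, so H_0 = Z.
  H_1: rank ker ∂_1 − rank ∂_2 = (18 − 6) − 12 = 0, and ∂_2 has invariant factor 2 > 1, so H_1 = Z/2.
  H_2: rank ker ∂_2 − rank ∂_3 = (12 − 12) − 0 = 0, and there is no ∂_3, so H_2 = 0.

(K is a triangulation of the real projective plane RP^2.)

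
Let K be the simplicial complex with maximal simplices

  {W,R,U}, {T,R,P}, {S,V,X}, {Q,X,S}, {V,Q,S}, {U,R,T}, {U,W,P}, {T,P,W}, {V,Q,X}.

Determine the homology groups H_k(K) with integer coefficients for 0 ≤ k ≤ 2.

Order the vertices as P < Q < R < S < T < U < V < W < X. Listing each simplex with vertices in this order, K has dimension 2 with simplices:

  0-simplices (9): P, Q, R, S, T, U, V, W, X
  1-simplices (16): PR, PT, PU, PW, QS, QV, QX, RT, RU, RW, SV, SX, TU, TW, UW, VX
  2-simplices (9): PRT, PTW, PUW, QSV, QSX, QVX, RTU, RUW, SVX

Hence C_0 ≅ Z^9, C_1 ≅ Z^16, C_2 ≅ Z^9.

Boundary ∂_1: C_1 → C_0 sends each edge [p,q] (with p < q) to q − p.
The resulting 9×16 matrix has rank 7, and its Smith normal form has invariant factors (1,1,1,1,1,1,1).

The boundary map ∂_2: C_2 → C_1 acts by ∂[p,q,r] = [q,r] − [p,r] + [p,q]. For instance
  ∂PRT = RT − PT + PR,
  ∂RUW = UW − RW + RU.
This gives a 16×9 integer matrix of rank 8; reducing to Smith normal form yields diagonal entries (1,1,1,1,1,1,1,1).

Reading off H_k = ker ∂_k / im ∂_{k+1}:

  H_0: rank C_0 − rank ∂_1 = 9 − 7 = 2, and the invariant factors of ∂_1 are all 1, so H_0 = Z^2.
  H_1: rank ker ∂_1 − rank ∂_2 = (16 − 7) − 8 = 1, and the invariant factors of ∂_2 are all 1, so H_1 = Z.
  H_2: rank ker ∂_2 − rank ∂_3 = (9 − 8) − 0 = 1, and there is no ∂_3, so H_2 = Z.

H_0 ≅ Z^2,  H_1 ≅ Z,  H_2 ≅ Z.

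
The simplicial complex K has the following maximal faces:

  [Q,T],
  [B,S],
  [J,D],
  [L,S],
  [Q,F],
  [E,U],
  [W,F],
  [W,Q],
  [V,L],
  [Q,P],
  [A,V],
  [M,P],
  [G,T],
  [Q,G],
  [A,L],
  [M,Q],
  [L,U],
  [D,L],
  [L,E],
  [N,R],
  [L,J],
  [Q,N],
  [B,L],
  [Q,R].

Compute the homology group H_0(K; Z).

K has 18 vertices, 24 edges.
rank ∂_0 = 0, rank ∂_1 = 16 ⇒ b_0 = 18 − 0 − 16 = 2; all invariant factors of ∂_1 are 1 so no torsion. So H_0 ≅ Z^2.

H_0 ≅ Z^2.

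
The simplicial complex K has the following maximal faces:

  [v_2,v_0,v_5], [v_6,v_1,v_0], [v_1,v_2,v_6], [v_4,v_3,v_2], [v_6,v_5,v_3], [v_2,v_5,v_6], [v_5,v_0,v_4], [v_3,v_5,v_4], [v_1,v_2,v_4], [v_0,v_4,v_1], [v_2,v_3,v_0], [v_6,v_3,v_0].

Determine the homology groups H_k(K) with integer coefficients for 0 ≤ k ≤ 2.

Fix the vertex order v_0 < v_1 < v_2 < v_3 < v_4 < v_5 < v_6 and write every simplex with vertices in increasing order. Then dim K = 2 and the simplices of K are:

  0-simplices (7): [v_0], [v_1], [v_2], [v_3], [v_4], [v_5], [v_6]
  1-simplices (18): (18 of them)
  2-simplices (12): (12 of them)

giving chain groups C_0 ≅ Z^7, C_1 ≅ Z^18, C_2 ≅ Z^12.

∂_1: C_1 → C_0 is given by ∂[p,q] = [q] − [p]. For instance
  ∂[v_3,v_6] = [v_6] − [v_3].
As a 7×18 matrix over Z this has rank 6, with invariant factors (1,1,1,1,1,1).

Boundary ∂_2: C_2 → C_1 sends each 2-simplex [p,q,r] to [q,r] − [p,r] + [p,q]. For instance
  ∂[v_2,v_5,v_6] = [v_5,v_6] − [v_2,v_6] + [v_2,v_5],
  ∂[v_3,v_4,v_5] = [v_4,v_5] − [v_3,v_5] + [v_3,v_4].
As a 18×12 matrix over Z this has rank 12, with invariant factors (1,1,1,1,1,1,1,1,1,1,1,2).

Now H_k = ker ∂_k / im ∂_{k+1}, so:

  H_0: rank C_0 − rank ∂_1 = 7 − 6 = 1, and the invariant factors of ∂_1 are all 1, so H_0 ≅ Z.
  H_1: rank ker ∂_1 − rank ∂_2 = (18 − 6) − 12 = 0, and ∂_2 has invariant factor 2 > 1, so H_1 ≅ Z/2.
  H_2: rank ker ∂_2 − rank ∂_3 = (12 − 12) − 0 = 0, and there is no ∂_3, so H_2 ≅ 0.

H_0 = Z,  H_1 = Z/2,  H_2 = 0.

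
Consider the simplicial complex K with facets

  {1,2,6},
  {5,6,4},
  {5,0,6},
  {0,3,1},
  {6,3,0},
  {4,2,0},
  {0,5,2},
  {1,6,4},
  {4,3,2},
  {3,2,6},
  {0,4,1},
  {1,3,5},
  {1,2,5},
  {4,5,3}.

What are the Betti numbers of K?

Order the vertices as 0 < 1 < 2 < 3 < 4 < 5 < 6. Listing each simplex with vertices in this order, K has dimension 2 with simplices:

  0-simplices (7): [0], [1], [2], [3], [4], [5], [6]
  1-simplices (21): [0,1], [0,2], [0,3], [0,4], [0,5], [0,6], [1,2], [1,3], [1,4], [1,5], [1,6], [2,3], [2,4], [2,5], [2,6], [3,4], [3,5], [3,6], [4,5], [4,6], [5,6]
  2-simplices (14): [0,1,3], [0,1,4], [0,2,4], [0,2,5], [0,3,6], [0,5,6], [1,2,5], [1,2,6], [1,3,5], [1,4,6], [2,3,4], [2,3,6], [3,4,5], [4,5,6]

giving chain groups C_0 ≅ Z^7, C_1 ≅ Z^21, C_2 ≅ Z^14.

∂_1: C_1 → C_0 is given by ∂[p,q] = [q] − [p].
As a 7×21 matrix over Z this has rank 6, with invariant factors (1,1,1,1,1,1).

Boundary ∂_2: C_2 → C_1 maps a triangle to the signed sum of its edges. For instance
  ∂[1,2,6] = [2,6] − [1,6] + [1,2],
  ∂[3,4,5] = [4,5] − [3,5] + [3,4].
The resulting 21×14 matrix has rank 13, and its Smith normal form has invariant factors (1,1,1,1,1,1,1,1,1,1,1,1,1).

Reading off H_k = ker ∂_k / im ∂_{k+1}:

  H_0: rank C_0 − rank ∂_1 = 7 − 6 = 1, and the invariant factors of ∂_1 are all 1, so H_0 = Z.
  H_1: rank ker ∂_1 − rank ∂_2 = (21 − 6) − 13 = 2, and the invariant factors of ∂_2 are all 1, so H_1 = Z^2.
  H_2: rank ker ∂_2 − rank ∂_3 = (14 − 13) − 0 = 1, and there is no ∂_3, so H_2 = Z.

(K is a triangulation of the torus T^2.)

Hence the Betti numbers are b_0 = 1, b_1 = 2, b_2 = 1.

b_0 = 1, b_1 = 2, b_2 = 1.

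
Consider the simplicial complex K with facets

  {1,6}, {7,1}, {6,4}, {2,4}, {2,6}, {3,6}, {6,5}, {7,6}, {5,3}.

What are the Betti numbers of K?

b_0 = 1, b_1 = 3.

K has 7 vertices, 9 edges.
rank ∂_0 = 0, rank ∂_1 = 6 ⇒ b_0 = 7 − 0 − 6 = 1; all invariant factors of ∂_1 are 1 so no torsion. So H_0 ≅ Z.
rank ∂_1 = 6, rank ∂_2 = 0 ⇒ b_1 = 9 − 6 − 0 = 3. So H_1 ≅ Z^3.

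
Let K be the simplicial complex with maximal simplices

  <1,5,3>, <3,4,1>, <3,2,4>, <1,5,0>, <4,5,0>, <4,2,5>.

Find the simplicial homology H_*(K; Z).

H_0 ≅ Z,  H_1 ≅ Z,  H_2 = 0.

Fix the vertex order 0 < 1 < 2 < 3 < 4 < 5 and write every simplex with vertices in increasing order. Then dim K = 2 and the simplices of K are:

  0-simplices (6): [0], [1], [2], [3], [4], [5]
  1-simplices (12): [0,1], [0,4], [0,5], [1,3], [1,4], [1,5], [2,3], [2,4], [2,5], [3,4], [3,5], [4,5]
  2-simplices (6): [0,1,5], [0,4,5], [1,3,4], [1,3,5], [2,3,4], [2,4,5]

giving chain groups C_0 ≅ Z^6, C_1 ≅ Z^12, C_2 ≅ Z^6.

∂_1: C_1 → C_0 is given by ∂[p,q] = [q] − [p]. For instance
  ∂[2,5] = [5] − [2].
The resulting 6×12 matrix has rank 5, and its Smith normal form has invariant factors (1,1,1,1,1).

The boundary map ∂_2: C_2 → C_1 sends each 2-simplex [p,q,r] to [q,r] − [p,r] + [p,q]. For instance
  ∂[0,4,5] = [4,5] − [0,5] + [0,4],
  ∂[2,4,5] = [4,5] − [2,5] + [2,4].
As a 12×6 matrix over Z this has rank 6, with invariant factors (1,1,1,1,1,1).

Reading off H_k = ker ∂_k / im ∂_{k+1}:

  H_0: rank C_0 − rank ∂_1 = 6 − 5 = 1, and the invariant factors of ∂_1 are all 1, so H_0 ≅ Z.
  H_1: rank ker ∂_1 − rank ∂_2 = (12 − 5) − 6 = 1, and the invariant factors of ∂_2 are all 1, so H_1 ≅ Z.
  H_2: rank ker ∂_2 − rank ∂_3 = (6 − 6) − 0 = 0, and there is no ∂_3, so H_2 ≅ 0.

As a check, the Euler characteristic is 6 − 12 + 6 = 0, which agrees with 1 − 1 + 0 = 0.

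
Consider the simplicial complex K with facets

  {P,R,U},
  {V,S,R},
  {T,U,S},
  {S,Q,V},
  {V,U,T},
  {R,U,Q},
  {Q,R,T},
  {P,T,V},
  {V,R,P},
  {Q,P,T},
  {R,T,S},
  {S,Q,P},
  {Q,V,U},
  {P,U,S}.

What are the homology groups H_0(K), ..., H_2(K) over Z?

Take the total order P < Q < R < S < T < U < V on the vertex set. Then K (dimension 2) consists of the simplices:

  0-simplices (7): P, Q, R, S, T, U, V
  1-simplices (21): PQ, PR, PS, PT, PU, PV, QR, QS, QT, QU, QV, RS, RT, RU, RV, ST, SU, SV, TU, TV, UV
  2-simplices (14): PQS, PQT, PRU, PRV, PSU, PTV, QRT, QRU, QSV, QUV, RST, RSV, STU, TUV

so the chain groups are C_0 ≅ Z^7, C_1 ≅ Z^21, C_2 ≅ Z^14.

The boundary map ∂_1: C_1 → C_0 maps an edge to its endpoints' difference, ∂[p,q] = q − p.
This gives a 7×21 integer matrix of rank 6; reducing to Smith normal form yields diagonal entries (1,1,1,1,1,1).

The boundary map ∂_2: C_2 → C_1 maps a triangle to the signed sum of its edges. For instance
  ∂TUV = UV − TV + TU,
  ∂PRU = RU − PU + PR.
The 21×14 boundary matrix has rank 13 and Smith normal form diag(1,1,1,1,1,1,1,1,1,1,1,1,1).

Computing H_k = (kernel of ∂_k) / (image of ∂_{k+1}):

  H_0: rank C_0 − rank ∂_1 = 7 − 6 = 1, and the invariant factors of ∂_1 are all 1, so H_0 = Z.
  H_1: rank ker ∂_1 − rank ∂_2 = (21 − 6) − 13 = 2, and the invariant factors of ∂_2 are all 1, so H_1 = Z^2.
  H_2: rank ker ∂_2 − rank ∂_3 = (14 − 13) − 0 = 1, and there is no ∂_3, so H_2 = Z.

As a check, the Euler characteristic is 7 − 21 + 14 = 0, which agrees with 1 − 2 + 1 = 0.
(K is a triangulation of the torus T^2.)

H_0 = Z,  H_1 = Z^2,  H_2 = Z.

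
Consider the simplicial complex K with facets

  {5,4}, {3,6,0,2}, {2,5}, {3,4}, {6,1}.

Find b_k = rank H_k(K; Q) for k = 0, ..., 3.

We work with the vertex ordering 0 < 1 < 2 < 3 < 4 < 5 < 6. The simplices of K, each written with vertices in increasing order, are:

  0-simplices (7): [0], [1], [2], [3], [4], [5], [6]
  1-simplices (10): [0,2], [0,3], [0,6], [1,6], [2,3], [2,5], [2,6], [3,4], [3,6], [4,5]
  2-simplices (4): [0,2,3], [0,2,6], [0,3,6], [2,3,6]
  3-simplices (1): [0,2,3,6]

so the chain groups are C_0 ≅ Z^7, C_1 ≅ Z^10, C_2 ≅ Z^4, C_3 ≅ Z^1.

Boundary ∂_1: C_1 → C_0 sends each edge [p,q] (with p < q) to q − p. For instance
  ∂[0,6] = [6] − [0].
This gives a 7×10 integer matrix of rank 6; reducing to Smith normal form yields diagonal entries (1,1,1,1,1,1).

∂_2: C_2 → C_1 maps a triangle to the signed sum of its edges. For instance
  ∂[0,2,6] = [2,6] − [0,6] + [0,2],
  ∂[0,2,3] = [2,3] − [0,3] + [0,2].
As a 10×4 matrix over Z this has rank 3, with invariant factors (1,1,1).

∂_3: C_3 → C_2 sends each 3-simplex σ to the alternating sum Σ_i (−1)^i (σ with its i-th vertex removed). For instance
  ∂[0,2,3,6] = [2,3,6] − [0,3,6] + [0,2,6] − [0,2,3].
This gives a 4×1 integer matrix of rank 1; reducing to Smith normal form yields diagonal entries (1).

Now H_k = ker ∂_k / im ∂_{k+1}, so:

  H_0: rank C_0 − rank ∂_1 = 7 − 6 = 1, and the invariant factors of ∂_1 are all 1, so H_0 ≅ Z.
  H_1: rank ker ∂_1 − rank ∂_2 = (10 − 6) − 3 = 1, and the invariant factors of ∂_2 are all 1, so H_1 ≅ Z.
  H_2: rank ker ∂_2 − rank ∂_3 = (4 − 3) − 1 = 0, and the invariant factors of ∂_3 are all 1, so H_2 ≅ 0.
  H_3: rank ker ∂_3 − rank ∂_4 = (1 − 1) − 0 = 0, and there is no ∂_4, so H_3 ≅ 0.

Hence the Betti numbers are b_0 = 1, b_1 = 1, b_2 = 0, b_3 = 0.

b_0 = 1, b_1 = 1, b_2 = 0, b_3 = 0.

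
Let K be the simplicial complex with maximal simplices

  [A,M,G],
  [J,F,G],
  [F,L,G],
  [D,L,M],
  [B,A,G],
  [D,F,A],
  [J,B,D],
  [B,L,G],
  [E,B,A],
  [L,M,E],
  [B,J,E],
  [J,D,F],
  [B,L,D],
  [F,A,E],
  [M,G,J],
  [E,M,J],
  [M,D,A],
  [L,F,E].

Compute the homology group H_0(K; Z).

We work with the vertex ordering A < B < D < E < F < G < J < L < M. The simplices of K, each written with vertices in increasing order, are:

  0-simplices (9): A, B, D, E, F, G, J, L, M
  1-simplices (27): AB, AD, AE, AF, AG, AM, BD, BE, BG, BJ, BL, DF, DJ, DL, DM, EF, EJ, EL, EM, FG, FJ, FL, GJ, GL, GM, JM, LM
  2-simplices (18): ABE, ABG, ADF, ADM, AEF, AGM, BDJ, BDL, BEJ, BGL, DFJ, DLM, EFL, EJM, ELM, FGJ, FGL, GJM

so the chain groups are C_0 ≅ Z^9, C_1 ≅ Z^27, C_2 ≅ Z^18.

The boundary map ∂_1: C_1 → C_0 maps an edge to its endpoints' difference, ∂[p,q] = q − p.
The 9×27 boundary matrix has rank 8 and Smith normal form diag(1,1,1,1,1,1,1,1).

Boundary ∂_2: C_2 → C_1 maps a triangle to the signed sum of its edges. For instance
  ∂BDJ = DJ − BJ + BD,
  ∂ADF = DF − AF + AD.
The 27×18 boundary matrix has rank 17 and Smith normal form diag(1,1,1,1,1,1,1,1,1,1,1,1,1,1,1,1,1).

Now H_k = ker ∂_k / im ∂_{k+1}, so:

  H_0: rank C_0 − rank ∂_1 = 9 − 8 = 1, and the invariant factors of ∂_1 are all 1, so H_0 = Z.

(K is a triangulation of the torus T^2.)

H_0 ≅ Z.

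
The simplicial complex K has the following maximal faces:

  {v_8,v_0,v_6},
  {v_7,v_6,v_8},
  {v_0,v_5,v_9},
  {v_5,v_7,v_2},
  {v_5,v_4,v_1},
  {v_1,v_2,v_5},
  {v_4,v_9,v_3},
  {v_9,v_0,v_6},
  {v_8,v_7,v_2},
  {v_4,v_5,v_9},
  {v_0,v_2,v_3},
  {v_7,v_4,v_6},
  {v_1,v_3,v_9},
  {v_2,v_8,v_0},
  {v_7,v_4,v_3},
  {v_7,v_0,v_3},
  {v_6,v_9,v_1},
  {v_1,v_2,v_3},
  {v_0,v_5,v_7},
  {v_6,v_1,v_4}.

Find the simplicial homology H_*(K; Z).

Order the vertices as v_0 < v_1 < v_2 < v_3 < v_4 < v_5 < v_6 < v_7 < v_8 < v_9. Listing each simplex with vertices in this order, K has dimension 2 with simplices:

  0-simplices (10): [v_0], [v_1], [v_2], [v_3], [v_4], [v_5], [v_6], [v_7], [v_8], [v_9]
  1-simplices (30): (30 of them)
  2-simplices (20): (20 of them)

so the chain groups are C_0 ≅ Z^10, C_1 ≅ Z^30, C_2 ≅ Z^20.

Boundary ∂_1: C_1 → C_0 sends each edge [p,q] (with p < q) to q − p. For instance
  ∂[v_4,v_6] = [v_6] − [v_4].
The resulting 10×30 matrix has rank 9, and its Smith normal form has invariant factors (1,1,1,1,1,1,1,1,1).

The boundary map ∂_2: C_2 → C_1 maps a triangle to the signed sum of its edges. For instance
  ∂[v_3,v_4,v_9] = [v_4,v_9] − [v_3,v_9] + [v_3,v_4],
  ∂[v_1,v_2,v_3] = [v_2,v_3] − [v_1,v_3] + [v_1,v_2].
This gives a 30×20 integer matrix of rank 20; reducing to Smith normal form yields diagonal entries (1,1,1,1,1,1,1,1,1,1,1,1,1,1,1,1,1,1,1,2).

Computing H_k = (kernel of ∂_k) / (image of ∂_{k+1}):

  H_0: rank C_0 − rank ∂_1 = 10 − 9 = 1, and the invariant factors of ∂_1 are all 1, so H_0 = Z.
  H_1: rank ker ∂_1 − rank ∂_2 = (30 − 9) − 20 = 1, and ∂_2 has invariant factor 2 > 1, so H_1 = Z ⊕ Z/2Z.
  H_2: rank ker ∂_2 − rank ∂_3 = (20 − 20) − 0 = 0, and there is no ∂_3, so H_2 = 0.

H_0 ≅ Z,  H_1 ≅ Z ⊕ Z/2Z,  H_2 = 0.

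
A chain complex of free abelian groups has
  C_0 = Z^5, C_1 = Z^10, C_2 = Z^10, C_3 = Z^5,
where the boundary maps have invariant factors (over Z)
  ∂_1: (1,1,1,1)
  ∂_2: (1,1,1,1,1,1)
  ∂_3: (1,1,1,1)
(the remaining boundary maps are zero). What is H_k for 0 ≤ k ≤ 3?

H_0: b_0 = 5 − 0 − 4 = 1; torsion from ∂_1 factors > 1: none. So H_0 = Z.
H_1: b_1 = 10 − 4 − 6 = 0; torsion from ∂_2 factors > 1: none. So H_1 = 0.
H_2: b_2 = 10 − 6 − 4 = 0; torsion from ∂_3 factors > 1: none. So H_2 = 0.
H_3: b_3 = 5 − 4 − 0 = 1; torsion from ∂_4 factors > 1: none. So H_3 = Z.

H_0 = Z,  H_1 = 0,  H_2 = 0,  H_3 = Z.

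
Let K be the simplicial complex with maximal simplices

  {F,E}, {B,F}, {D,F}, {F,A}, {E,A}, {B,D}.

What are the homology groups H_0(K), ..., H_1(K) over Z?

Fix the vertex order A < B < D < E < F and write every simplex with vertices in increasing order. Then dim K = 1 and the simplices of K are:

  0-simplices (5): A, B, D, E, F
  1-simplices (6): AE, AF, BD, BF, DF, EF

Hence C_0 ≅ Z^5, C_1 ≅ Z^6.

∂_1: C_1 → C_0 sends each edge [p,q] (with p < q) to q − p. For instance
  ∂BF = F − B.
The resulting 5×6 matrix has rank 4, and its Smith normal form has invariant factors (1,1,1,1).

Computing H_k = (kernel of ∂_k) / (image of ∂_{k+1}):

  H_0: rank C_0 − rank ∂_1 = 5 − 4 = 1, and the invariant factors of ∂_1 are all 1, so H_0 = Z.
  H_1: rank ker ∂_1 − rank ∂_2 = (6 − 4) − 0 = 2, and there is no ∂_2, so H_1 = Z^2.

As a check, the Euler characteristic is 5 − 6 = -1, which agrees with 1 − 2 = -1.
(K is a triangulation of a wedge of 2 circles.)

H_0 ≅ Z,  H_1 ≅ Z^2.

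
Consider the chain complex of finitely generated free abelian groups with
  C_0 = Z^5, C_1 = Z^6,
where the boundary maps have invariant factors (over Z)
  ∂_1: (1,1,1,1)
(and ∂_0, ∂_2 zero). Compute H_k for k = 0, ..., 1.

H_0 ≅ Z,  H_1 ≅ Z^2.

H_0: b_0 = 5 − 0 − 4 = 1; torsion from ∂_1 factors > 1: none. So H_0 ≅ Z.
H_1: b_1 = 6 − 4 − 0 = 2; torsion from ∂_2 factors > 1: none. So H_1 ≅ Z^2.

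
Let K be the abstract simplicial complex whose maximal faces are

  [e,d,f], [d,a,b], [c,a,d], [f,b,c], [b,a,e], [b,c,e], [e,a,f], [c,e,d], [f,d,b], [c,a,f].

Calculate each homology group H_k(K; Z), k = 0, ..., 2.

We work with the vertex ordering a < b < c < d < e < f. The simplices of K, each written with vertices in increasing order, are:

  0-simplices (6): a, b, c, d, e, f
  1-simplices (15): ab, ac, ad, ae, af, bc, bd, be, bf, cd, ce, cf, de, df, ef
  2-simplices (10): abd, abe, acd, acf, aef, bce, bcf, bdf, cde, def

giving chain groups C_0 ≅ Z^6, C_1 ≅ Z^15, C_2 ≅ Z^10.

Boundary ∂_1: C_1 → C_0 sends each edge [p,q] (with p < q) to q − p.
The 6×15 boundary matrix has rank 5 and Smith normal form diag(1,1,1,1,1).

∂_2: C_2 → C_1 sends each 2-simplex [p,q,r] to [q,r] − [p,r] + [p,q]. For instance
  ∂bce = ce − be + bc,
  ∂abe = be − ae + ab.
This gives a 15×10 integer matrix of rank 10; reducing to Smith normal form yields diagonal entries (1,1,1,1,1,1,1,1,1,2).

Reading off H_k = ker ∂_k / im ∂_{k+1}:

  H_0: rank C_0 − rank ∂_1 = 6 − 5 = 1, and the invariant factors of ∂_1 are all 1, so H_0 = Z.
  H_1: rank ker ∂_1 − rank ∂_2 = (15 − 5) − 10 = 0, and ∂_2 has invariant factor 2 > 1, so H_1 = Z/2.
  H_2: rank ker ∂_2 − rank ∂_3 = (10 − 10) − 0 = 0, and there is no ∂_3, so H_2 = 0.

H_0 ≅ Z,  H_1 ≅ Z/2,  H_2 = 0.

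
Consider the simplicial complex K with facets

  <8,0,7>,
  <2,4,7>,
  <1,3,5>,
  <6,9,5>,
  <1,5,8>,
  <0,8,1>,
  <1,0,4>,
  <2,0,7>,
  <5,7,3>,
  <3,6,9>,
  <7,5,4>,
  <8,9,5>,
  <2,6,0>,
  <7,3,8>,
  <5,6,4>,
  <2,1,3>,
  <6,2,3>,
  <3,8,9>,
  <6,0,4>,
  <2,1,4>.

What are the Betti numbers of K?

We work with the vertex ordering 0 < 1 < 2 < 3 < 4 < 5 < 6 < 7 < 8 < 9. The simplices of K, each written with vertices in increasing order, are:

  0-simplices (10): [0], [1], [2], [3], [4], [5], [6], [7], [8], [9]
  1-simplices (30): (30 of them)
  2-simplices (20): (20 of them)

so the chain groups are C_0 ≅ Z^10, C_1 ≅ Z^30, C_2 ≅ Z^20.

Boundary ∂_1: C_1 → C_0 is given by ∂[p,q] = [q] − [p]. For instance
  ∂[5,7] = [7] − [5].
The resulting 10×30 matrix has rank 9, and its Smith normal form has invariant factors (1,1,1,1,1,1,1,1,1).

The boundary map ∂_2: C_2 → C_1 acts by ∂[p,q,r] = [q,r] − [p,r] + [p,q]. For instance
  ∂[2,4,7] = [4,7] − [2,7] + [2,4],
  ∂[1,2,3] = [2,3] − [1,3] + [1,2].
This gives a 30×20 integer matrix of rank 20; reducing to Smith normal form yields diagonal entries (1,1,1,1,1,1,1,1,1,1,1,1,1,1,1,1,1,1,1,2).

Now H_k = ker ∂_k / im ∂_{k+1}, so:

  H_0: rank C_0 − rank ∂_1 = 10 − 9 = 1, and the invariant factors of ∂_1 are all 1, so H_0 ≅ Z.
  H_1: rank ker ∂_1 − rank ∂_2 = (30 − 9) − 20 = 1, and ∂_2 has invariant factor 2 > 1, so H_1 ≅ Z × Z/2.
  H_2: rank ker ∂_2 − rank ∂_3 = (20 − 20) − 0 = 0, and there is no ∂_3, so H_2 ≅ 0.

As a check, the Euler characteristic is 10 − 30 + 20 = 0, which agrees with 1 − 1 + 0 = 0.
(K is a triangulation of the Klein bottle.)

Hence the Betti numbers are b_0 = 1, b_1 = 1, b_2 = 0.

b_0 = 1, b_1 = 1, b_2 = 0.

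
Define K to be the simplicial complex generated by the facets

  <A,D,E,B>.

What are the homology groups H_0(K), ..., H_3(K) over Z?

Order the vertices as A < B < D < E. Listing each simplex with vertices in this order, K has dimension 3 with simplices:

  0-simplices (4): A, B, D, E
  1-simplices (6): AB, AD, AE, BD, BE, DE
  2-simplices (4): ABD, ABE, ADE, BDE
  3-simplices (1): ABDE

Hence C_0 ≅ Z^4, C_1 ≅ Z^6, C_2 ≅ Z^4, C_3 ≅ Z^1.

The boundary map ∂_1: C_1 → C_0 sends each edge [p,q] (with p < q) to q − p. For instance
  ∂BE = E − B.
The resulting 4×6 matrix has rank 3, and its Smith normal form has invariant factors (1,1,1).

The boundary map ∂_2: C_2 → C_1 sends each 2-simplex [p,q,r] to [q,r] − [p,r] + [p,q]. For instance
  ∂ADE = DE − AE + AD,
  ∂ABD = BD − AD + AB.
As a 6×4 matrix over Z this has rank 3, with invariant factors (1,1,1).

∂_3: C_3 → C_2 sends each 3-simplex σ to the alternating sum Σ_i (−1)^i (σ with its i-th vertex removed). For instance
  ∂ABDE = BDE − ADE + ABE − ABD.
The 4×1 boundary matrix has rank 1 and Smith normal form diag(1).

Now H_k = ker ∂_k / im ∂_{k+1}, so:

  H_0: rank C_0 − rank ∂_1 = 4 − 3 = 1, and the invariant factors of ∂_1 are all 1, so H_0 = Z.
  H_1: rank ker ∂_1 − rank ∂_2 = (6 − 3) − 3 = 0, and the invariant factors of ∂_2 are all 1, so H_1 = 0.
  H_2: rank ker ∂_2 − rank ∂_3 = (4 − 3) − 1 = 0, and the invariant factors of ∂_3 are all 1, so H_2 = 0.
  H_3: rank ker ∂_3 − rank ∂_4 = (1 − 1) − 0 = 0, and there is no ∂_4, so H_3 = 0.

(K is a triangulation of the 3-simplex.)

H_0 = Z,  H_1 = 0,  H_2 = 0,  H_3 = 0.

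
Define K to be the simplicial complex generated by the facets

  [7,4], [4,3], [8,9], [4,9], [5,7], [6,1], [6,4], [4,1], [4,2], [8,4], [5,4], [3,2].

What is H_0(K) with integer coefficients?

H_0 ≅ Z.

Take the total order 1 < 2 < 3 < 4 < 5 < 6 < 7 < 8 < 9 on the vertex set. Then K (dimension 1) consists of the simplices:

  0-simplices (9): [1], [2], [3], [4], [5], [6], [7], [8], [9]
  1-simplices (12): [1,4], [1,6], [2,3], [2,4], [3,4], [4,5], [4,6], [4,7], [4,8], [4,9], [5,7], [8,9]

Hence C_0 ≅ Z^9, C_1 ≅ Z^12.

∂_1: C_1 → C_0 maps an edge to its endpoints' difference, ∂[p,q] = q − p.
As a 9×12 matrix over Z this has rank 8, with invariant factors (1,1,1,1,1,1,1,1).

Now H_k = ker ∂_k / im ∂_{k+1}, so:

  H_0: rank C_0 − rank ∂_1 = 9 − 8 = 1, and the invariant factors of ∂_1 are all 1, so H_0 ≅ Z.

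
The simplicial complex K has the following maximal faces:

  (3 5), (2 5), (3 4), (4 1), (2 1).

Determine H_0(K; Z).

Take the total order 1 < 2 < 3 < 4 < 5 on the vertex set. Then K (dimension 1) consists of the simplices:

  0-simplices (5): [1], [2], [3], [4], [5]
  1-simplices (5): [1,2], [1,4], [2,5], [3,4], [3,5]

Hence C_0 ≅ Z^5, C_1 ≅ Z^5.

Boundary ∂_1: C_1 → C_0 maps an edge to its endpoints' difference, ∂[p,q] = q − p.
The 5×5 boundary matrix has rank 4 and Smith normal form diag(1,1,1,1).

Reading off H_k = ker ∂_k / im ∂_{k+1}:

  H_0: rank C_0 − rank ∂_1 = 5 − 4 = 1, and the invariant factors of ∂_1 are all 1, so H_0 ≅ Z.

H_0 = Z.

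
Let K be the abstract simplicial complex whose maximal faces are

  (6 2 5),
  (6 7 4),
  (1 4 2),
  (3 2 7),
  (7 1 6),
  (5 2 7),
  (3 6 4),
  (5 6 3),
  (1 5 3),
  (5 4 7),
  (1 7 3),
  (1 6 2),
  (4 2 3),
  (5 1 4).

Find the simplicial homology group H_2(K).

H_2 ≅ Z.

Take the total order 1 < 2 < 3 < 4 < 5 < 6 < 7 on the vertex set. Then K (dimension 2) consists of the simplices:

  0-simplices (7): [1], [2], [3], [4], [5], [6], [7]
  1-simplices (21): [1,2], [1,3], [1,4], [1,5], [1,6], [1,7], [2,3], [2,4], [2,5], [2,6], [2,7], [3,4], [3,5], [3,6], [3,7], [4,5], [4,6], [4,7], [5,6], [5,7], [6,7]
  2-simplices (14): [1,2,4], [1,2,6], [1,3,5], [1,3,7], [1,4,5], [1,6,7], [2,3,4], [2,3,7], [2,5,6], [2,5,7], [3,4,6], [3,5,6], [4,5,7], [4,6,7]

so the chain groups are C_0 ≅ Z^7, C_1 ≅ Z^21, C_2 ≅ Z^14.

∂_1: C_1 → C_0 sends each edge [p,q] (with p < q) to q − p.
The 7×21 boundary matrix has rank 6 and Smith normal form diag(1,1,1,1,1,1).

∂_2: C_2 → C_1 sends each 2-simplex [p,q,r] to [q,r] − [p,r] + [p,q]. For instance
  ∂[4,5,7] = [5,7] − [4,7] + [4,5],
  ∂[1,3,7] = [3,7] − [1,7] + [1,3].
The 21×14 boundary matrix has rank 13 and Smith normal form diag(1,1,1,1,1,1,1,1,1,1,1,1,1).

From H_k ≅ ker(∂_k) / im(∂_{k+1}) we obtain:

  H_2: rank ker ∂_2 − rank ∂_3 = (14 − 13) − 0 = 1, and there is no ∂_3, so H_2 = Z.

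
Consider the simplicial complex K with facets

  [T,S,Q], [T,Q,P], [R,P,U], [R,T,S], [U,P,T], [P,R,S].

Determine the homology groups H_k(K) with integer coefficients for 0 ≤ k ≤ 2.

H_0 ≅ Z,  H_1 ≅ Z,  H_2 = 0.

We work with the vertex ordering P < Q < R < S < T < U. The simplices of K, each written with vertices in increasing order, are:

  0-simplices (6): P, Q, R, S, T, U
  1-simplices (12): PQ, PR, PS, PT, PU, QS, QT, RS, RT, RU, ST, TU
  2-simplices (6): PQT, PRS, PRU, PTU, QST, RST

so the chain groups are C_0 ≅ Z^6, C_1 ≅ Z^12, C_2 ≅ Z^6.

∂_1: C_1 → C_0 sends each edge [p,q] (with p < q) to q − p.
The resulting 6×12 matrix has rank 5, and its Smith normal form has invariant factors (1,1,1,1,1).

∂_2: C_2 → C_1 acts by ∂[p,q,r] = [q,r] − [p,r] + [p,q]. For instance
  ∂PQT = QT − PT + PQ,
  ∂PTU = TU − PU + PT.
The 12×6 boundary matrix has rank 6 and Smith normal form diag(1,1,1,1,1,1).

Now H_k = ker ∂_k / im ∂_{k+1}, so:

  H_0: rank C_0 − rank ∂_1 = 6 − 5 = 1, and the invariant factors of ∂_1 are all 1, so H_0 ≅ Z.
  H_1: rank ker ∂_1 − rank ∂_2 = (12 − 5) − 6 = 1, and the invariant factors of ∂_2 are all 1, so H_1 ≅ Z.
  H_2: rank ker ∂_2 − rank ∂_3 = (6 − 6) − 0 = 0, and there is no ∂_3, so H_2 ≅ 0.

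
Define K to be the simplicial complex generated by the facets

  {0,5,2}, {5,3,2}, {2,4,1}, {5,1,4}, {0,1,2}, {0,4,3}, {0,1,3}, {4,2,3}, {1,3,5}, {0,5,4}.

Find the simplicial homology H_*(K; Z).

Fix the vertex order 0 < 1 < 2 < 3 < 4 < 5 and write every simplex with vertices in increasing order. Then dim K = 2 and the simplices of K are:

  0-simplices (6): [0], [1], [2], [3], [4], [5]
  1-simplices (15): [0,1], [0,2], [0,3], [0,4], [0,5], [1,2], [1,3], [1,4], [1,5], [2,3], [2,4], [2,5], [3,4], [3,5], [4,5]
  2-simplices (10): [0,1,2], [0,1,3], [0,2,5], [0,3,4], [0,4,5], [1,2,4], [1,3,5], [1,4,5], [2,3,4], [2,3,5]

so the chain groups are C_0 ≅ Z^6, C_1 ≅ Z^15, C_2 ≅ Z^10.

Boundary ∂_1: C_1 → C_0 maps an edge to its endpoints' difference, ∂[p,q] = q − p. For instance
  ∂[0,1] = [1] − [0].
The 6×15 boundary matrix has rank 5 and Smith normal form diag(1,1,1,1,1).

Boundary ∂_2: C_2 → C_1 maps a triangle to the signed sum of its edges. For instance
  ∂[1,3,5] = [3,5] − [1,5] + [1,3],
  ∂[1,2,4] = [2,4] − [1,4] + [1,2].
The resulting 15×10 matrix has rank 10, and its Smith normal form has invariant factors (1,1,1,1,1,1,1,1,1,2).

Now H_k = ker ∂_k / im ∂_{k+1}, so:

  H_0: rank C_0 − rank ∂_1 = 6 − 5 = 1, and the invariant factors of ∂_1 are all 1, so H_0 = Z.
  H_1: rank ker ∂_1 − rank ∂_2 = (15 − 5) − 10 = 0, and ∂_2 has invariant factor 2 > 1, so H_1 = Z/2.
  H_2: rank ker ∂_2 − rank ∂_3 = (10 − 10) − 0 = 0, and there is no ∂_3, so H_2 = 0.

H_0 = Z,  H_1 = Z/2,  H_2 = 0.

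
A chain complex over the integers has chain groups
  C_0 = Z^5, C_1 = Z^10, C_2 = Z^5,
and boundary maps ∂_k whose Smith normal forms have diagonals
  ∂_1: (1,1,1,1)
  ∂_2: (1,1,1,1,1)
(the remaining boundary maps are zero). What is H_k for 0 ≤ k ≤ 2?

H_0: b_0 = 5 − 0 − 4 = 1; torsion from ∂_1 factors > 1: none. So H_0 ≅ Z.
H_1: b_1 = 10 − 4 − 5 = 1; torsion from ∂_2 factors > 1: none. So H_1 ≅ Z.
H_2: b_2 = 5 − 5 − 0 = 0; torsion from ∂_3 factors > 1: none. So H_2 ≅ 0.

H_0 ≅ Z,  H_1 ≅ Z,  H_2 = 0.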